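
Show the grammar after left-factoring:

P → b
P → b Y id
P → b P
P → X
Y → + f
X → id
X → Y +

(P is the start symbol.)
P → b P'
P' → ε
P' → Y id
P' → P
P → X
Y → + f
X → id
X → Y +

Left-factoring transforms A → αβ₁ | αβ₂ into A → αA' and A' → β₁ | β₂
(α is the longest common prefix among the alternatives). Repeat until
no nonterminal has two alternatives with a common prefix.

Round 1: P has alternatives sharing prefix 'b'. Introduce P': P → b P'
  Add: P' → ε
  Add: P' → Y id
  Add: P' → P

No remaining common prefixes — done.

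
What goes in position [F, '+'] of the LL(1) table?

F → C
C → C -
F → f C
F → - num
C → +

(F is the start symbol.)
F → C

To find M[F, '+'], we find productions for F where '+' is in the predict set (PREDICT(N → α) = (FIRST(α) \ {ε}) ∪ (FOLLOW(N) if α ⇒* ε)).

Relevant sets:
  FIRST(C) = { '+' }

F → C: PREDICT = { '+' }
  '+' is in predict set, so this production goes in M[F, '+']
F → f C: PREDICT = { 'f' }
F → - num: PREDICT = { '-' }

M[F, '+'] = F → C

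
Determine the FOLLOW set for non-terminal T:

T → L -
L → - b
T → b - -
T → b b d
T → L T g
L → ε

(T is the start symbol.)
{ $, 'g' }

T is the start symbol, so $ ∈ FOLLOW(T).
In T → L T g: T is followed by g, add FIRST(g) \ {ε} = { 'g' }

Taking the union: FOLLOW(T) = { $, 'g' }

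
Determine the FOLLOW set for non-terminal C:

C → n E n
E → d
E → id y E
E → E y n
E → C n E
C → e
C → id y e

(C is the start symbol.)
{ $, 'n' }

C is the start symbol, so $ ∈ FOLLOW(C).
In E → C n E: C is followed by n E, add FIRST(n E) \ {ε} = { 'n' }

Taking the union: FOLLOW(C) = { $, 'n' }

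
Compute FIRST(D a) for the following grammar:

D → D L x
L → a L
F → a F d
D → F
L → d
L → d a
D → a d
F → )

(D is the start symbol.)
FIRST sets of the non-terminals involved (from the grammar, by fixed-point iteration):
  FIRST(D) = { ')', 'a' }

To compute FIRST(D a), process the symbols left to right:
Symbol D is a non-terminal. Add FIRST(D) \ {ε} = { ')', 'a' }
D is not nullable (ε ∉ FIRST(D)), so stop here.
FIRST(D a) = { ')', 'a' }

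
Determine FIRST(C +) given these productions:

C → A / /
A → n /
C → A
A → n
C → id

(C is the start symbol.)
FIRST sets of the non-terminals involved (from the grammar, by fixed-point iteration):
  FIRST(C) = { 'id', 'n' }

To compute FIRST(C +), process the symbols left to right:
Symbol C is a non-terminal. Add FIRST(C) \ {ε} = { 'id', 'n' }
C is not nullable (ε ∉ FIRST(C)), so stop here.
FIRST(C +) = { 'id', 'n' }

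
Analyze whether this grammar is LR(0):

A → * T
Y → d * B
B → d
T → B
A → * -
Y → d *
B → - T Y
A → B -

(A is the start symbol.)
No. Shift-reduce conflict between [Y → d * .] and [B → . - T Y]

A grammar is LR(0) if no state in the canonical LR(0) collection has:
  - both a shift item (dot before a terminal) and a complete item (shift-reduce conflict), or
  - two or more complete items (reduce-reduce conflict; the accept item [A' → A .] counts as a complete item here).

Augment with A' → A and build the canonical LR(0) collection (I0 = CLOSURE({[A' → . A]}), then GOTO on every symbol after a dot until no new states appear). It has 15 states:
  I0: { [A → . * -], [A → . * T], [A → . B -], [A' → . A], [B → . - T Y], [B → . d] }  — shift
  I1: { [A → * . -], [A → * . T], [B → . - T Y], [B → . d], [T → . B] }  — shift
  I2: { [B → - . T Y], [B → . - T Y], [B → . d], [T → . B] }  — shift
  I3: { [A' → A .] }  — accept
  I4: { [A → B . -] }  — shift
  I5: { [B → d .] }  — reduce
  I6: { [A → B - .] }  — reduce
  I7: { [T → B .] }  — reduce
  I8: { [B → - T . Y], [Y → . d * B], [Y → . d *] }  — shift
  I9: { [B → - T Y .] }  — reduce
  I10: { [Y → d . * B], [Y → d . *] }  — shift
  I11: { [B → . - T Y], [B → . d], [Y → d * . B], [Y → d * .] }  — shift, reduce
  I12: { [Y → d * B .] }  — reduce
  I13: { [A → * - .], [B → - . T Y], [B → . - T Y], [B → . d], [T → . B] }  — shift, reduce
  I14: { [A → * T .] }  — reduce

Conflict in state I11:
  Shift-reduce conflict between [Y → d * .] and [B → . - T Y]
So the grammar is NOT LR(0).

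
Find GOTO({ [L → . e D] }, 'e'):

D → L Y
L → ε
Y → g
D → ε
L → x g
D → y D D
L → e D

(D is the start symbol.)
GOTO(I, 'e') = CLOSURE({ [A → αX.β] : [A → α.Xβ] ∈ I, X = 'e' })

Items with dot before 'e', with the dot advanced:
  [L → . e D] → [L → e . D]
Closure of the advanced items:
  [L → e . D] has the dot before D: add [D → . L Y], [D → .], [D → . y D D]
  [D → . L Y] has the dot before L: add [L → .], [L → . x g], [L → . e D]

GOTO = { [D → . L Y], [D → . y D D], [D → .], [L → . e D], [L → . x g], [L → .], [L → e . D] }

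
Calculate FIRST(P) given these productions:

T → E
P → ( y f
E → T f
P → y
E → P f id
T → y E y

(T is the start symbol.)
{ '(', 'y' }

From P → ( y f:
  - '(' is a terminal: add '(' and stop
From P → y:
  - y is a terminal: add 'y' and stop

Collecting: FIRST(P) = { '(', 'y' }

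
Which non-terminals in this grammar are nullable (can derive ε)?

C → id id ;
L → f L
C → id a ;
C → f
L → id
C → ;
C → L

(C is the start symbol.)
A non-terminal is nullable if it can derive ε (the empty string): either it has an ε-production, or it has a production whose right-hand side consists entirely of nullable non-terminals.

There are no ε-productions, so no non-terminal can derive ε.
No non-terminals are nullable.

Answer: None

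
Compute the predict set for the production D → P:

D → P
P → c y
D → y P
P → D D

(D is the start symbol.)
PREDICT(D → P) = (FIRST(RHS) \ {ε}) ∪ (FOLLOW(D) if ε ∈ FIRST(RHS), i.e. RHS ⇒* ε)
FIRST(P) = { 'c', 'y' }
FIRST(P) = { 'c', 'y' }
ε ∉ FIRST(P), so FOLLOW(D) is not added.
PREDICT(D → P) = { 'c', 'y' }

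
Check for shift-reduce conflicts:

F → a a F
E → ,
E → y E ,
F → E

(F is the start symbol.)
No shift-reduce conflicts

Augment with F' → F and build the canonical LR(0) collection (I0 = CLOSURE({[F' → . F]}), then GOTO on every symbol after a dot until no new states appear). It has 10 states:
  I0: { [E → . ,], [E → . y E ,], [F → . E], [F → . a a F], [F' → . F] }  — shift
  I1: { [E → , .] }  — reduce
  I2: { [F → E .] }  — reduce
  I3: { [F' → F .] }  — accept
  I4: { [F → a . a F] }  — shift
  I5: { [E → . ,], [E → . y E ,], [E → y . E ,] }  — shift
  I6: { [E → y E . ,] }  — shift
  I7: { [E → y E , .] }  — reduce
  I8: { [E → . ,], [E → . y E ,], [F → . E], [F → . a a F], [F → a a . F] }  — shift
  I9: { [F → a a F .] }  — reduce

No state contains both a complete item and a shift item.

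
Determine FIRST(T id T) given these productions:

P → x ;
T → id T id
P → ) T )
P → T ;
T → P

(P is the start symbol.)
FIRST sets of the non-terminals involved (from the grammar, by fixed-point iteration):
  FIRST(T) = { ')', 'id', 'x' }

To compute FIRST(T id T), process the symbols left to right:
Symbol T is a non-terminal. Add FIRST(T) \ {ε} = { ')', 'id', 'x' }
T is not nullable (ε ∉ FIRST(T)), so stop here.
FIRST(T id T) = { ')', 'id', 'x' }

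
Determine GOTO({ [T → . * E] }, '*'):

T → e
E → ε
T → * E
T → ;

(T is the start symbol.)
GOTO(I, '*') = CLOSURE({ [A → αX.β] : [A → α.Xβ] ∈ I, X = '*' })

Items with dot before '*', with the dot advanced:
  [T → . * E] → [T → * . E]
Closure of the advanced items:
  [T → * . E] has the dot before E: add [E → .]

GOTO = { [E → .], [T → * . E] }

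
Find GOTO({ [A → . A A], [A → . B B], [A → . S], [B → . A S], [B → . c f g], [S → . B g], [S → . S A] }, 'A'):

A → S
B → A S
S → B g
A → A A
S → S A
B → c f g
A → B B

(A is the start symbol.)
{ [A → . A A], [A → . B B], [A → . S], [A → A . A], [B → . A S], [B → . c f g], [B → A . S], [S → . B g], [S → . S A] }

GOTO(I, 'A') = CLOSURE({ [A → αX.β] : [A → α.Xβ] ∈ I, X = 'A' })

Items with dot before 'A', with the dot advanced:
  [A → . A A] → [A → A . A]
  [B → . A S] → [B → A . S]
Closure of the advanced items:
  [A → A . A] has the dot before A: add [A → . S], [A → . A A], [A → . B B]
  [B → A . S] has the dot before S: add [S → . B g], [S → . S A]
  [A → . B B] has the dot before B: add [B → . A S], [B → . c f g]

GOTO = { [A → . A A], [A → . B B], [A → . S], [A → A . A], [B → . A S], [B → . c f g], [B → A . S], [S → . B g], [S → . S A] }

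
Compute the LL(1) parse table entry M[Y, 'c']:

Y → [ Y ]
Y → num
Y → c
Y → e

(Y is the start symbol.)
Y → c

To find M[Y, 'c'], we find productions for Y where 'c' is in the predict set (PREDICT(N → α) = (FIRST(α) \ {ε}) ∪ (FOLLOW(N) if α ⇒* ε)).

Y → [ Y ]: PREDICT = { '[' }
Y → num: PREDICT = { 'num' }
Y → c: PREDICT = { 'c' }
  'c' is in predict set, so this production goes in M[Y, 'c']
Y → e: PREDICT = { 'e' }

M[Y, 'c'] = Y → c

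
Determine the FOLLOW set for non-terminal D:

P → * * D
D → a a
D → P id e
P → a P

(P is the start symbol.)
{ $, 'id' }

To compute FOLLOW(D), find every occurrence of D on a right-hand side N → α D β: add FIRST(β) \ {ε}, and if β is empty or nullable also add FOLLOW(N). Iterate to a fixed point.

In P → * * D: D is at the end, add FOLLOW(P)

The FOLLOW sets referred to above (computed the same way, to a fixed point):
  FOLLOW(P) = { $, 'id' }

Taking the union: FOLLOW(D) = { $, 'id' }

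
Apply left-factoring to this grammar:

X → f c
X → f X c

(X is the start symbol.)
Left-factoring transforms A → αβ₁ | αβ₂ into A → αA' and A' → β₁ | β₂
(α is the longest common prefix among the alternatives). Repeat until
no nonterminal has two alternatives with a common prefix.

Round 1: X has alternatives sharing prefix 'f'. Introduce X': X → f X'
  Add: X' → c
  Add: X' → X c

No remaining common prefixes — done.

Resulting grammar:
X → f X'
X' → c
X' → X c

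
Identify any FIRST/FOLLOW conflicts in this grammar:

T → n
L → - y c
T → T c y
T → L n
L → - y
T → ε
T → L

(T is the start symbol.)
Yes. T → T c y with FOLLOW(T) on { 'c' }

Nullable non-terminals: T.
FIRST sets used below: FIRST(T) = { '-', 'c', 'n', ε }, FIRST(L) = { '-' }

T: nullable alternative(s) T → ε; FOLLOW(T) = { $, 'c' }
  T → n: FIRST \ {ε} = { 'n' } — disjoint from FOLLOW(T)
  T → T c y: FIRST \ {ε} = { '-', 'c', 'n' } — overlaps FOLLOW(T) on { 'c' }: CONFLICT
  T → L n: FIRST \ {ε} = { '-' } — disjoint from FOLLOW(T)
  T → ε: FIRST \ {ε} = { } — this is the only nullable alternative, skip
  T → L: FIRST \ {ε} = { '-' } — disjoint from FOLLOW(T)

L has no nullable alternative, so no FIRST/FOLLOW check is needed there.

So the grammar has 1 FIRST/FOLLOW conflict (marked CONFLICT above).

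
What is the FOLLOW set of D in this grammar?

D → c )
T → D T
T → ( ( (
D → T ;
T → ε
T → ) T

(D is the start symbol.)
{ $, '(', ')', ';', 'c' }

D is the start symbol, so $ ∈ FOLLOW(D).
In T → D T: D is followed by T, add FIRST(T) \ {ε} = { '(', ')', ';', 'c' }
  T is nullable, so also add FOLLOW(T)

The FOLLOW sets referred to above (computed the same way, to a fixed point):
  FOLLOW(T) = { ';' }

Taking the union: FOLLOW(D) = { $, '(', ')', ';', 'c' }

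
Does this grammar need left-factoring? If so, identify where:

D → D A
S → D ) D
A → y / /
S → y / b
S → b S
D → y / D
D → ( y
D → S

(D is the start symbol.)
Left-factoring is needed when two productions for the same non-terminal
share a common prefix on the right-hand side.

Productions for D:
  D → D A
  D → y / D
  D → ( y
  D → S
Productions for S:
  S → D ) D
  S → y / b
  S → b S

No common prefixes found.

Answer: No, left-factoring is not needed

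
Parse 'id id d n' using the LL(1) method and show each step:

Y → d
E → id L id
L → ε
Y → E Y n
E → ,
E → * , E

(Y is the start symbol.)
LL(1) parsing maintains a stack (initially the start symbol over $) and the input. At each step: if the stack top is a terminal, match it against the current input token; if it is a non-terminal N, replace it with the RHS of M[N, lookahead] (the unique production whose predict set contains the lookahead).

Stack is shown with the top on the left.

Stack          Input        Action
----------------------------------
Y $            id id d n $  output Y → E Y n
E Y n $        id id d n $  output E → id L id
id L id Y n $  id id d n $  match 'id'
L id Y n $     id d n $     output L → ε
id Y n $       id d n $     match 'id'
Y n $          d n $        output Y → d
d n $          d n $        match 'd'
n $            n $          match 'n'
$              $            accept

The string is accepted.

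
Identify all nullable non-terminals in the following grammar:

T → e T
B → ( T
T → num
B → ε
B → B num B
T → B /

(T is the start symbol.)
{ 'B' }

A non-terminal is nullable if it can derive ε (the empty string): either it has an ε-production, or it has a production whose right-hand side consists entirely of nullable non-terminals.

ε-productions: B → ε
So B is immediately nullable.
No further non-terminal can be added: every production for the remaining non-terminals contains a terminal or a non-nullable non-terminal.
Nullable = { 'B' }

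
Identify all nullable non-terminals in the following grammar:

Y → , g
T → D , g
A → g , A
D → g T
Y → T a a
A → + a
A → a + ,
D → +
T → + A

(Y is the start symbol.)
None

A non-terminal is nullable if it can derive ε (the empty string): either it has an ε-production, or it has a production whose right-hand side consists entirely of nullable non-terminals.

There are no ε-productions, so no non-terminal can derive ε.
No non-terminals are nullable.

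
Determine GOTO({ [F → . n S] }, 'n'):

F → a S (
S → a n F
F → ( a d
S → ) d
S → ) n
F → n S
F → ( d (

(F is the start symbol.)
GOTO(I, 'n') = CLOSURE({ [A → αX.β] : [A → α.Xβ] ∈ I, X = 'n' })

Items with dot before 'n', with the dot advanced:
  [F → . n S] → [F → n . S]
Closure of the advanced items:
  [F → n . S] has the dot before S: add [S → . a n F], [S → . ) d], [S → . ) n]

GOTO = { [F → n . S], [S → . ) d], [S → . ) n], [S → . a n F] }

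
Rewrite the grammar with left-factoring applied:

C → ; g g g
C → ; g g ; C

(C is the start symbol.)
C → ; g g C'
C' → g
C' → ; C

Left-factoring transforms A → αβ₁ | αβ₂ into A → αA' and A' → β₁ | β₂
(α is the longest common prefix among the alternatives). Repeat until
no nonterminal has two alternatives with a common prefix.

Round 1: C has alternatives sharing prefix '; g g'. Introduce C': C → ; g g C'
  Add: C' → g
  Add: C' → ; C

No remaining common prefixes — done.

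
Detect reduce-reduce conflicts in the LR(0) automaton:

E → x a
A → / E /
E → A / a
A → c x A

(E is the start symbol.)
No reduce-reduce conflicts

A reduce-reduce conflict occurs when an LR(0) state has two complete items [A → α .] and [B → β .] — both call for a reduction, and with no lookahead the parser cannot choose between them.

Augment with E' → E and build the canonical LR(0) collection (I0 = CLOSURE({[E' → . E]}), then GOTO on every symbol after a dot until no new states appear). It has 13 states:
  I0: { [A → . / E /], [A → . c x A], [E → . A / a], [E → . x a], [E' → . E] }  — shift
  I1: { [A → . / E /], [A → . c x A], [A → / . E /], [E → . A / a], [E → . x a] }  — shift
  I2: { [E → A . / a] }  — shift
  I3: { [E' → E .] }  — accept
  I4: { [A → c . x A] }  — shift
  I5: { [E → x . a] }  — shift
  I6: { [E → x a .] }  — reduce
  I7: { [A → . / E /], [A → . c x A], [A → c x . A] }  — shift
  I8: { [A → c x A .] }  — reduce
  I9: { [E → A / . a] }  — shift
  I10: { [E → A / a .] }  — reduce
  I11: { [A → / E . /] }  — shift
  I12: { [A → / E / .] }  — reduce

No state contains more than one complete item.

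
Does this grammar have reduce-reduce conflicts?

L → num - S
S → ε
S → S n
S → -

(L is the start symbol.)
No reduce-reduce conflicts

A reduce-reduce conflict occurs when an LR(0) state has two complete items [A → α .] and [B → β .] — both call for a reduction, and with no lookahead the parser cannot choose between them.

Augment with L' → L and build the canonical LR(0) collection (I0 = CLOSURE({[L' → . L]}), then GOTO on every symbol after a dot until no new states appear). It has 7 states:
  I0: { [L → . num - S], [L' → . L] }  — shift
  I1: { [L' → L .] }  — accept
  I2: { [L → num . - S] }  — shift
  I3: { [L → num - . S], [S → . -], [S → . S n], [S → .] }  — shift, reduce
  I4: { [S → - .] }  — reduce
  I5: { [L → num - S .], [S → S . n] }  — shift, reduce
  I6: { [S → S n .] }  — reduce

No state contains more than one complete item.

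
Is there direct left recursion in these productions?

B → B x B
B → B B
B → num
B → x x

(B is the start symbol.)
Yes, B is left-recursive

Direct left recursion occurs when N → N α for some non-terminal N (the right-hand side begins with the left-hand side itself).

B → B x B: LEFT RECURSIVE (starts with B)
B → B B: LEFT RECURSIVE (starts with B)
B → num: starts with num
B → x x: starts with x

The grammar has direct left recursion on: B.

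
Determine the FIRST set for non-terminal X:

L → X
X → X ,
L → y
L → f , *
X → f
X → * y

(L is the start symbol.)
{ '*', 'f' }

From X → X ,:
  - X is the symbol being defined: contributes nothing new
    X is not nullable, so stop
From X → f:
  - f is a terminal: add 'f' and stop
From X → * y:
  - '*' is a terminal: add '*' and stop

Collecting: FIRST(X) = { '*', 'f' }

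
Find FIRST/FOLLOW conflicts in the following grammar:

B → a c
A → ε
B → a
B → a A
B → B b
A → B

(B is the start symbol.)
A FIRST/FOLLOW conflict occurs when a non-terminal N has a nullable alternative N → β (β ⇒* ε) and another alternative N → α with FIRST(α) ∩ FOLLOW(N) ≠ ∅: on such a lookahead the parser cannot decide between expanding α and letting N vanish via β.

Nullable non-terminals: A.
FIRST sets used below: FIRST(B) = { 'a' }

A: nullable alternative(s) A → ε; FOLLOW(A) = { $, 'b' }
  A → ε: FIRST \ {ε} = { } — this is the only nullable alternative, skip
  A → B: FIRST \ {ε} = { 'a' } — disjoint from FOLLOW(A)

B has no nullable alternative, so no FIRST/FOLLOW check is needed there.

No FIRST/FOLLOW conflicts found.

Answer: No FIRST/FOLLOW conflicts.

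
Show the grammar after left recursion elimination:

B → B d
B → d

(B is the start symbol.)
B is directly left-recursive. The standard transformation for
  A → A α₁ | ... | A α_m | β₁ | ... | β_n
is
  A  → β₁ A' | ... | β_n A'
  A' → α₁ A' | ... | α_m A' | ε

B → d becomes B → d B'
B → B d becomes B' → d B'
Add B' → ε

Resulting grammar:
B → d B'
B' → d B'
B' → ε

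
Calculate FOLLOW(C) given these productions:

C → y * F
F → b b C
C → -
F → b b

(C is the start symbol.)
To compute FOLLOW(C), find every occurrence of C on a right-hand side N → α C β: add FIRST(β) \ {ε}, and if β is empty or nullable also add FOLLOW(N). Iterate to a fixed point.

C is the start symbol, so $ ∈ FOLLOW(C).
In F → b b C: C is at the end, add FOLLOW(F)

The FOLLOW sets referred to above (computed the same way, to a fixed point):
  FOLLOW(F) = { $ }

Taking the union: FOLLOW(C) = { $ }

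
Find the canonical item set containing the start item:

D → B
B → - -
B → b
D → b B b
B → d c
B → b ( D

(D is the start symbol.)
First, augment the grammar with D' → D
I₀ = CLOSURE({ [D' → . D] }):
  [D' → . D] has the dot before D: add [D → . B], [D → . b B b]
  [D → . B] has the dot before B: add [B → . - -], [B → . b], [B → . d c], [B → . b ( D]
No further items can be added.

I₀ = { [B → . - -], [B → . b ( D], [B → . b], [B → . d c], [D → . B], [D → . b B b], [D' → . D] }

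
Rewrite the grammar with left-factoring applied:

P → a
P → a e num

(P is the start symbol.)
P → a P'
P' → ε
P' → e num

Left-factoring transforms A → αβ₁ | αβ₂ into A → αA' and A' → β₁ | β₂
(α is the longest common prefix among the alternatives). Repeat until
no nonterminal has two alternatives with a common prefix.

Round 1: P has alternatives sharing prefix 'a'. Introduce P': P → a P'
  Add: P' → ε
  Add: P' → e num

No remaining common prefixes — done.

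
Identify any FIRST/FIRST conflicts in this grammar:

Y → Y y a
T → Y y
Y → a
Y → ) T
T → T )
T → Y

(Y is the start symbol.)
FIRST sets of the non-terminals at (or reachable through a nullable prefix from) the front of some alternative:
  FIRST(Y) = { ')', 'a' }
  FIRST(T) = { ')', 'a' }

Productions for Y:
  Y → Y y a: FIRST = { ')', 'a' }
  Y → a: FIRST = { 'a' }
  Y → ) T: FIRST = { ')' }
Productions for T:
  T → Y y: FIRST = { ')', 'a' }
  T → T ): FIRST = { ')', 'a' }
  T → Y: FIRST = { ')', 'a' }

Conflict for Y: Y → Y y a and Y → a
  Overlap: { 'a' }
Conflict for Y: Y → Y y a and Y → ) T
  Overlap: { ')' }
Conflict for T: T → Y y and T → T )
  Overlap: { ')', 'a' }
Conflict for T: T → Y y and T → Y
  Overlap: { ')', 'a' }
Conflict for T: T → T ) and T → Y
  Overlap: { ')', 'a' }

Answer: Yes. Y → Y y a / Y → a on { 'a' }; Y → Y y a / Y → ')' T on { ')' }; T → Y y / T → T ')' on { ')', 'a' }; T → Y y / T → Y on { ')', 'a' }; T → T ')' / T → Y on { ')', 'a' }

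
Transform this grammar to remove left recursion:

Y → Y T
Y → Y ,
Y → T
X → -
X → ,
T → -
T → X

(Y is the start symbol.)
Y → T Y'
Y' → T Y'
Y' → , Y'
Y' → ε
X → -
X → ,
T → -
T → X

Y is directly left-recursive. The standard transformation for
  A → A α₁ | ... | A α_m | β₁ | ... | β_n
is
  A  → β₁ A' | ... | β_n A'
  A' → α₁ A' | ... | α_m A' | ε

Y → T becomes Y → T Y'
Y → Y T becomes Y' → T Y'
Y → Y , becomes Y' → , Y'
Add Y' → ε

Productions for other non-terminals are unchanged:
  X → -
  X → ,
  T → -
  T → X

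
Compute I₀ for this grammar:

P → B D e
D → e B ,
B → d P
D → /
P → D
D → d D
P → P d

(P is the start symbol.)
{ [B → . d P], [D → . /], [D → . d D], [D → . e B ,], [P → . B D e], [P → . D], [P → . P d], [P' → . P] }

First, augment the grammar with P' → P
I₀ = CLOSURE({ [P' → . P] }):
  [P' → . P] has the dot before P: add [P → . B D e], [P → . D], [P → . P d]
  [P → . B D e] has the dot before B: add [B → . d P]
  [P → . D] has the dot before D: add [D → . e B ,], [D → . /], [D → . d D]
No further items can be added.

I₀ = { [B → . d P], [D → . /], [D → . d D], [D → . e B ,], [P → . B D e], [P → . D], [P → . P d], [P' → . P] }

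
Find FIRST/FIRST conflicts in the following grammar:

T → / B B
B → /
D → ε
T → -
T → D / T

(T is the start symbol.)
A FIRST/FIRST conflict occurs when two productions N → α and N → β for the same non-terminal have FIRST(α) ∩ FIRST(β) ≠ ∅ (with ε ∈ FIRST of a nullable right-hand side, so two nullable alternatives also conflict).

FIRST sets of the non-terminals at (or reachable through a nullable prefix from) the front of some alternative:
  FIRST(D) = { ε }

Productions for T:
  T → / B B: FIRST = { '/' }
  T → -: FIRST = { '-' }
  T → D / T: FIRST = { '/' }
B, D have only one production, so no FIRST/FIRST conflict is possible there.

Conflict for T: T → / B B and T → D / T
  Overlap: { '/' }

Answer: Yes. T → '/' B B / T → D '/' T on { '/' }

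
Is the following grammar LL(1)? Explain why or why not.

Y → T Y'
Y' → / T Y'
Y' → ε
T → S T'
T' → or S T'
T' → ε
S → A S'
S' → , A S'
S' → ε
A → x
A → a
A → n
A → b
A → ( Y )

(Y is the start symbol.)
Relevant sets:
  FOLLOW(Y') = { $, ')' }
  FOLLOW(T') = { $, ')', '/' }
  FOLLOW(S') = { $, ')', '/', 'or' }

For Y':
  PREDICT(Y' → '/' T Y') = { '/' }
  PREDICT(Y' → ε) = { $, ')' }
For T':
  PREDICT(T' → or S T') = { 'or' }
  PREDICT(T' → ε) = { $, ')', '/' }
For S':
  PREDICT(S' → ',' A S') = { ',' }
  PREDICT(S' → ε) = { $, ')', '/', 'or' }
For A:
  PREDICT(A → x) = { 'x' }
  PREDICT(A → a) = { 'a' }
  PREDICT(A → n) = { 'n' }
  PREDICT(A → b) = { 'b' }
  PREDICT(A → '(' Y ')') = { '(' }
Y, T, S have a single production, so nothing to check there.

All predict sets are disjoint. The grammar IS LL(1).

Answer: Yes, the grammar is LL(1).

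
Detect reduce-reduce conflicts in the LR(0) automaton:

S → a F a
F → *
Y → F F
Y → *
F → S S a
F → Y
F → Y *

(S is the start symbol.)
Yes — I3: [F → * .] vs [Y → * .]

A reduce-reduce conflict occurs when an LR(0) state has two complete items [A → α .] and [B → β .] — both call for a reduction, and with no lookahead the parser cannot choose between them.

Augment with S' → S and build the canonical LR(0) collection (I0 = CLOSURE({[S' → . S]}), then GOTO on every symbol after a dot until no new states appear). It has 12 states:
  I0: { [S → . a F a], [S' → . S] }  — shift
  I1: { [S' → S .] }  — accept
  I2: { [F → . *], [F → . S S a], [F → . Y *], [F → . Y], [S → . a F a], [S → a . F a], [Y → . *], [Y → . F F] }  — shift
  I3: { [F → * .], [Y → * .] }  — 2 reduces
  I4: { [F → . *], [F → . S S a], [F → . Y *], [F → . Y], [S → . a F a], [S → a F . a], [Y → . *], [Y → . F F], [Y → F . F] }  — shift
  I5: { [F → S . S a], [S → . a F a] }  — shift
  I6: { [F → Y . *], [F → Y .] }  — shift, reduce
  I7: { [F → Y * .] }  — reduce
  I8: { [F → S S . a] }  — shift
  I9: { [F → S S a .] }  — reduce
  I10: { [F → . *], [F → . S S a], [F → . Y *], [F → . Y], [S → . a F a], [Y → . *], [Y → . F F], [Y → F . F], [Y → F F .] }  — shift, reduce
  I11: { [F → . *], [F → . S S a], [F → . Y *], [F → . Y], [S → . a F a], [S → a . F a], [S → a F a .], [Y → . *], [Y → . F F] }  — shift, reduce

I3 contains complete items [F → * .], [Y → * .] — reduce-reduce conflict.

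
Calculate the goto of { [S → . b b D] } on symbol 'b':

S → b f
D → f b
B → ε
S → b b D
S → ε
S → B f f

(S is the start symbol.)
{ [S → b . b D] }

GOTO(I, 'b') = CLOSURE({ [A → αX.β] : [A → α.Xβ] ∈ I, X = 'b' })

Items with dot before 'b', with the dot advanced:
  [S → . b b D] → [S → b . b D]
Closure adds nothing (no advanced item has the dot before a non-terminal).

GOTO = { [S → b . b D] }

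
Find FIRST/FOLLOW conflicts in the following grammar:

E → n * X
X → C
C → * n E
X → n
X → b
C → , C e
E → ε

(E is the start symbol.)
No FIRST/FOLLOW conflicts.

A FIRST/FOLLOW conflict occurs when a non-terminal N has a nullable alternative N → β (β ⇒* ε) and another alternative N → α with FIRST(α) ∩ FOLLOW(N) ≠ ∅: on such a lookahead the parser cannot decide between expanding α and letting N vanish via β.

Nullable non-terminals: E.

E: nullable alternative(s) E → ε; FOLLOW(E) = { $, 'e' }
  E → n * X: FIRST \ {ε} = { 'n' } — disjoint from FOLLOW(E)
  E → ε: FIRST \ {ε} = { } — this is the only nullable alternative, skip

C, X have no nullable alternative, so no FIRST/FOLLOW check is needed there.

No FIRST/FOLLOW conflicts found.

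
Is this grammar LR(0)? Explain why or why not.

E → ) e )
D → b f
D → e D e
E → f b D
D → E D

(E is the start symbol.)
Augment with E' → E and build the canonical LR(0) collection (I0 = CLOSURE({[E' → . E]}), then GOTO on every symbol after a dot until no new states appear). It has 15 states:
  I0: { [E → . ) e )], [E → . f b D], [E' → . E] }  — shift
  I1: { [E → ) . e )] }  — shift
  I2: { [E' → E .] }  — accept
  I3: { [E → f . b D] }  — shift
  I4: { [D → . E D], [D → . b f], [D → . e D e], [E → . ) e )], [E → . f b D], [E → f b . D] }  — shift
  I5: { [E → f b D .] }  — reduce
  I6: { [D → . E D], [D → . b f], [D → . e D e], [D → E . D], [E → . ) e )], [E → . f b D] }  — shift
  I7: { [D → b . f] }  — shift
  I8: { [D → . E D], [D → . b f], [D → . e D e], [D → e . D e], [E → . ) e )], [E → . f b D] }  — shift
  I9: { [D → e D . e] }  — shift
  I10: { [D → e D e .] }  — reduce
  I11: { [D → b f .] }  — reduce
  I12: { [D → E D .] }  — reduce
  I13: { [E → ) e . )] }  — shift
  I14: { [E → ) e ) .] }  — reduce

Every state is either a pure shift/goto state or contains exactly one complete item and nothing to shift — no conflicts. The grammar is LR(0).

Answer: Yes, the grammar is LR(0)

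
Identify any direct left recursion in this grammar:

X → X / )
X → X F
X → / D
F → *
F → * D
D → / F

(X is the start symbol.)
Yes, X is left-recursive

X → X / ): LEFT RECURSIVE (starts with X)
X → X F: LEFT RECURSIVE (starts with X)
X → / D: starts with '/'
F → *: starts with '*'
F → * D: starts with '*'
D → / F: starts with '/'

The grammar has direct left recursion on: X.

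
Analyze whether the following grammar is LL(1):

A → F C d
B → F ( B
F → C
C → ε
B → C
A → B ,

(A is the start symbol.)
Relevant sets:
  FIRST(F) = { ε }
  FIRST(C) = { ε }
  FIRST(B) = { '(', ε }
  FOLLOW(B) = { ',' }

For A:
  PREDICT(A → F C d) = { 'd' }
  PREDICT(A → B ',') = { '(', ',' }
For B:
  PREDICT(B → F '(' B) = { '(' }
  PREDICT(B → C) = { ',' }
F, C have a single production, so nothing to check there.

All predict sets are disjoint. The grammar IS LL(1).

Answer: Yes, the grammar is LL(1).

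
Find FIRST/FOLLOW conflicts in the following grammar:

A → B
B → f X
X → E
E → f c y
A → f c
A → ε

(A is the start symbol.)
No FIRST/FOLLOW conflicts.

Nullable non-terminals: A.
FIRST sets used below: FIRST(B) = { 'f' }

A: nullable alternative(s) A → ε; FOLLOW(A) = { $ }
  A → B: FIRST \ {ε} = { 'f' } — disjoint from FOLLOW(A)
  A → f c: FIRST \ {ε} = { 'f' } — disjoint from FOLLOW(A)
  A → ε: FIRST \ {ε} = { } — this is the only nullable alternative, skip

B, E, X have no nullable alternative, so no FIRST/FOLLOW check is needed there.

No FIRST/FOLLOW conflicts found.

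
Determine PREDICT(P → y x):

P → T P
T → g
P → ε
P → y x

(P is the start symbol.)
{ 'y' }

PREDICT(P → y x) = (FIRST(RHS) \ {ε}) ∪ (FOLLOW(P) if ε ∈ FIRST(RHS), i.e. RHS ⇒* ε)
FIRST(y x) = { 'y' }
ε ∉ FIRST(y x), so FOLLOW(P) is not added.
PREDICT(P → y x) = { 'y' }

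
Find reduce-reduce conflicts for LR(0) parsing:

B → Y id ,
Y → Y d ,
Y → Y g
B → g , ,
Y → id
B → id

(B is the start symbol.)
A reduce-reduce conflict occurs when an LR(0) state has two complete items [A → α .] and [B → β .] — both call for a reduction, and with no lookahead the parser cannot choose between them.

Augment with B' → B and build the canonical LR(0) collection (I0 = CLOSURE({[B' → . B]}), then GOTO on every symbol after a dot until no new states appear). It has 12 states:
  I0: { [B → . Y id ,], [B → . g , ,], [B → . id], [B' → . B], [Y → . Y d ,], [Y → . Y g], [Y → . id] }  — shift
  I1: { [B' → B .] }  — accept
  I2: { [B → Y . id ,], [Y → Y . d ,], [Y → Y . g] }  — shift
  I3: { [B → g . , ,] }  — shift
  I4: { [B → id .], [Y → id .] }  — 2 reduces
  I5: { [B → g , . ,] }  — shift
  I6: { [B → g , , .] }  — reduce
  I7: { [Y → Y d . ,] }  — shift
  I8: { [Y → Y g .] }  — reduce
  I9: { [B → Y id . ,] }  — shift
  I10: { [B → Y id , .] }  — reduce
  I11: { [Y → Y d , .] }  — reduce

I4 contains complete items [B → id .], [Y → id .] — reduce-reduce conflict.

Answer: Yes — I4: [B → id .] vs [Y → id .]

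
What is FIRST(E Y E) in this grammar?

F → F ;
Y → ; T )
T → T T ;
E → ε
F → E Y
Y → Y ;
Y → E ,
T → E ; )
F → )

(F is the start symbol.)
{ ',', ';' }

FIRST sets of the non-terminals involved (from the grammar, by fixed-point iteration):
  FIRST(E) = { ε }
  FIRST(Y) = { ',', ';' }

To compute FIRST(E Y E), process the symbols left to right:
Symbol E is a non-terminal. Add FIRST(E) \ {ε} = { }
E is nullable (ε ∈ FIRST(E)), continue to the next symbol.
Symbol Y is a non-terminal. Add FIRST(Y) \ {ε} = { ',', ';' }
Y is not nullable (ε ∉ FIRST(Y)), so stop here.
FIRST(E Y E) = { ',', ';' }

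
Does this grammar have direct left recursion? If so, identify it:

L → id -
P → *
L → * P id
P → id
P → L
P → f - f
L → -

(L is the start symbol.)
Direct left recursion occurs when N → N α for some non-terminal N (the right-hand side begins with the left-hand side itself).

L → id -: starts with id
P → *: starts with '*'
L → * P id: starts with '*'
P → id: starts with id
P → L: starts with L
P → f - f: starts with f
L → -: starts with '-'

No direct left recursion found.

Answer: No direct left recursion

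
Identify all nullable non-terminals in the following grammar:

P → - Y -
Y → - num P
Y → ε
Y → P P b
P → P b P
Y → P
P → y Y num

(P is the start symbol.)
{ 'Y' }

ε-productions: Y → ε
So Y is immediately nullable.
No further non-terminal can be added: every production for the remaining non-terminals contains a terminal or a non-nullable non-terminal.
Nullable = { 'Y' }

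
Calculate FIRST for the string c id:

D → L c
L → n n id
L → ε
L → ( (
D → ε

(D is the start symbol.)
{ 'c' }

To compute FIRST(c id), process the symbols left to right:
Symbol c is a terminal. Add 'c' and stop.
FIRST(c id) = { 'c' }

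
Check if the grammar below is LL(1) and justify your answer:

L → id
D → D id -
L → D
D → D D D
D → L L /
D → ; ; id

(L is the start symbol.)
No. Predict set conflict for L: { 'id' }

A grammar is LL(1) if for each non-terminal N with multiple productions, the predict sets of those productions are pairwise disjoint, where PREDICT(N → α) = (FIRST(α) \ {ε}) ∪ (FOLLOW(N) if α ⇒* ε).

Relevant sets:
  FIRST(D) = { ';', 'id' }
  FIRST(L) = { ';', 'id' }

For L:
  PREDICT(L → id) = { 'id' }
  PREDICT(L → D) = { ';', 'id' }
For D:
  PREDICT(D → D id '-') = { ';', 'id' }
  PREDICT(D → D D D) = { ';', 'id' }
  PREDICT(D → L L '/') = { ';', 'id' }
  PREDICT(D → ';' ';' id) = { ';' }

Conflict found: Predict set conflict for L: { 'id' }
The grammar is NOT LL(1).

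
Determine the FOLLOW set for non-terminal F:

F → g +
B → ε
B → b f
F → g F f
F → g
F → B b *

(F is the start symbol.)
F is the start symbol, so $ ∈ FOLLOW(F).
In F → g F f: F is followed by f, add FIRST(f) \ {ε} = { 'f' }

Taking the union: FOLLOW(F) = { $, 'f' }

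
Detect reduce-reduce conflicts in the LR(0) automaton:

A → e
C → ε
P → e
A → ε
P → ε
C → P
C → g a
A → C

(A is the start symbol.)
Augment with A' → A and build the canonical LR(0) collection (I0 = CLOSURE({[A' → . A]}), then GOTO on every symbol after a dot until no new states appear). It has 7 states:
  I0: { [A → . C], [A → . e], [A → .], [A' → . A], [C → . P], [C → . g a], [C → .], [P → . e], [P → .] }  — shift, 3 reduces
  I1: { [A' → A .] }  — accept
  I2: { [A → C .] }  — reduce
  I3: { [C → P .] }  — reduce
  I4: { [A → e .], [P → e .] }  — 2 reduces
  I5: { [C → g . a] }  — shift
  I6: { [C → g a .] }  — reduce

I0 contains complete items [A → .], [C → .], [P → .] — reduce-reduce conflict.
I4 contains complete items [A → e .], [P → e .] — reduce-reduce conflict.

Answer: Yes — I0: [A → .] vs [C → .]; I4: [A → e .] vs [P → e .]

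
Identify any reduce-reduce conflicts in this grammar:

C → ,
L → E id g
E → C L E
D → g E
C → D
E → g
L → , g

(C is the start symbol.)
Augment with C' → C and build the canonical LR(0) collection (I0 = CLOSURE({[C' → . C]}), then GOTO on every symbol after a dot until no new states appear). It has 15 states:
  I0: { [C → . ,], [C → . D], [C' → . C], [D → . g E] }  — shift
  I1: { [C → , .] }  — reduce
  I2: { [C' → C .] }  — accept
  I3: { [C → D .] }  — reduce
  I4: { [C → . ,], [C → . D], [D → . g E], [D → g . E], [E → . C L E], [E → . g] }  — shift
  I5: { [C → . ,], [C → . D], [D → . g E], [E → . C L E], [E → . g], [E → C . L E], [L → . , g], [L → . E id g] }  — shift
  I6: { [D → g E .] }  — reduce
  I7: { [C → . ,], [C → . D], [D → . g E], [D → g . E], [E → . C L E], [E → . g], [E → g .] }  — shift, reduce
  I8: { [C → , .], [L → , . g] }  — shift, reduce
  I9: { [L → E . id g] }  — shift
  I10: { [C → . ,], [C → . D], [D → . g E], [E → . C L E], [E → . g], [E → C L . E] }  — shift
  I11: { [E → C L E .] }  — reduce
  I12: { [L → E id . g] }  — shift
  I13: { [L → E id g .] }  — reduce
  I14: { [L → , g .] }  — reduce

No state contains more than one complete item.

Answer: No reduce-reduce conflicts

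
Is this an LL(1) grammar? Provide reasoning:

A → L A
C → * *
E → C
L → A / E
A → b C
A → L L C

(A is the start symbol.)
No. Predict set conflict for A: { 'b' }

Relevant sets:
  FIRST(L) = { 'b' }

For A:
  PREDICT(A → L A) = { 'b' }
  PREDICT(A → b C) = { 'b' }
  PREDICT(A → L L C) = { 'b' }
C, E, L have a single production, so nothing to check there.

Conflict found: Predict set conflict for A: { 'b' }
The grammar is NOT LL(1).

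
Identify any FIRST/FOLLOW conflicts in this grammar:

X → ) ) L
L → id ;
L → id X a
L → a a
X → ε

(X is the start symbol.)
A FIRST/FOLLOW conflict occurs when a non-terminal N has a nullable alternative N → β (β ⇒* ε) and another alternative N → α with FIRST(α) ∩ FOLLOW(N) ≠ ∅: on such a lookahead the parser cannot decide between expanding α and letting N vanish via β.

Nullable non-terminals: X.

X: nullable alternative(s) X → ε; FOLLOW(X) = { $, 'a' }
  X → ) ) L: FIRST \ {ε} = { ')' } — disjoint from FOLLOW(X)
  X → ε: FIRST \ {ε} = { } — this is the only nullable alternative, skip

L has no nullable alternative, so no FIRST/FOLLOW check is needed there.

No FIRST/FOLLOW conflicts found.

Answer: No FIRST/FOLLOW conflicts.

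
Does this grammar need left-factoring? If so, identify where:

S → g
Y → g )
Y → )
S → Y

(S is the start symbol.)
Left-factoring is needed when two productions for the same non-terminal
share a common prefix on the right-hand side.

Productions for S:
  S → g
  S → Y
Productions for Y:
  Y → g )
  Y → )

No common prefixes found.

Answer: No, left-factoring is not needed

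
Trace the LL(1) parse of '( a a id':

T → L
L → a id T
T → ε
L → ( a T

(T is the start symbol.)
LL(1) parsing maintains a stack (initially the start symbol over $) and the input. At each step: if the stack top is a terminal, match it against the current input token; if it is a non-terminal N, replace it with the RHS of M[N, lookahead] (the unique production whose predict set contains the lookahead).

Stack is shown with the top on the left.

Stack     Input       Action
----------------------------
T $       ( a a id $  output T → L
L $       ( a a id $  output L → ( a T
( a T $   ( a a id $  match '('
a T $     a a id $    match 'a'
T $       a id $      output T → L
L $       a id $      output L → a id T
a id T $  a id $      match 'a'
id T $    id $        match 'id'
T $       $           output T → ε
$         $           accept

The string is accepted.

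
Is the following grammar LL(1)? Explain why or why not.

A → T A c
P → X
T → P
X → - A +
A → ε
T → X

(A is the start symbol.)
Relevant sets:
  FIRST(T) = { '-' }
  FIRST(P) = { '-' }
  FIRST(X) = { '-' }
  FOLLOW(A) = { $, '+', 'c' }

For A:
  PREDICT(A → T A c) = { '-' }
  PREDICT(A → ε) = { $, '+', 'c' }
For T:
  PREDICT(T → P) = { '-' }
  PREDICT(T → X) = { '-' }
P, X have a single production, so nothing to check there.

Conflict found: Predict set conflict for T: { '-' }
The grammar is NOT LL(1).

Answer: No. Predict set conflict for T: { '-' }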